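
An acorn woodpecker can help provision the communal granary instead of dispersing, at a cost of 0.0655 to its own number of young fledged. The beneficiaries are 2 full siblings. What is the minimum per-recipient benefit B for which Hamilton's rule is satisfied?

r to a full sibling = 1/2 (full sibs share both parents — two paths of length 2: r = 2·(1/2)^2 = 1/2).
Hamilton's rule with n recipients of equal r: n·r·B > C, so B > C/(n·r) = 0.0655/(2·0.5) = 0.0655.

0.0655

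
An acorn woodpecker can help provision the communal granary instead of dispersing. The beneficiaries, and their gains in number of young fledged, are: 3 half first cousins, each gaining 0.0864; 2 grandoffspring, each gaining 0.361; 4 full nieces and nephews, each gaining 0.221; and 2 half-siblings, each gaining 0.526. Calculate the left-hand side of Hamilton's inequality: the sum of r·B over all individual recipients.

r to a half first cousin = 1/16 (half first cousins share one grandparent — one path of length 4: r = (1/2)^4 = 1/16).
r to a grandoffspring = 0.25 (two parent–offspring links: r = (1/2)^2 = 1/4).
r to a full niece or nephew = 0.25 (full aunt/uncle↔niece/nephew: two paths of length 3 through the shared grandparent pair: r = 2·(1/2)^3 = 1/4).
r to a half-sibling = 1/4 (half-sibs share one parent — one path of length 2: r = (1/2)^2 = 1/4).
Summing one r·B term per recipient: 3·0.0625·0.0864 + 2·0.25·0.361 + 4·0.25·0.221 + 2·0.25·0.526 = 0.6807.

0.6807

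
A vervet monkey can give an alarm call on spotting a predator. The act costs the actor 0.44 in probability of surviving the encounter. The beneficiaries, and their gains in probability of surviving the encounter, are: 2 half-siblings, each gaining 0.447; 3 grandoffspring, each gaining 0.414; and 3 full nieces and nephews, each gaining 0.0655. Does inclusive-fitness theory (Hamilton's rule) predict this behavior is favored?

Hamilton's rule: the trait is favored when the sum of r·B over every recipient exceeds the actor's cost C.
r to a half-sibling = 0.25 (half-sibs share one parent — one path of length 2: r = (1/2)^2 = 1/4).
r to a grandoffspring = 1/4 (two parent–offspring links: r = (1/2)^2 = 1/4).
r to a full niece or nephew = 0.25 (full aunt/uncle↔niece/nephew: two paths of length 3 through the shared grandparent pair: r = 2·(1/2)^3 = 1/4).
Summing one r·B term per recipient: 2·0.25·0.447 + 3·0.25·0.414 + 3·0.25·0.0655 = 0.583125.
0.583125 > 0.44: the indirect benefit exceeds the cost.

Yes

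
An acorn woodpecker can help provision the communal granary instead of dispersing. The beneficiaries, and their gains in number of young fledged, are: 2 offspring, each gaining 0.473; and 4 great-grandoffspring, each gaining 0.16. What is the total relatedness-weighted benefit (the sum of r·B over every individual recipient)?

r to an offspring = 0.5 (one parent–offspring link: r = (1/2)^1 = 1/2).
r to a great-grandoffspring = 0.125 (three parent–offspring links: r = (1/2)^3 = 1/8).
Summing one r·B term per recipient: 2·0.5·0.473 + 4·0.125·0.16 = 0.553.

0.553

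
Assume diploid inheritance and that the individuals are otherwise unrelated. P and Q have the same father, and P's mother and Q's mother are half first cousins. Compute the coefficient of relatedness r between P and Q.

0.265625

Wright's path rule: contributions from independent ancestry routes add.
P and Q are related in two ways: half-sibs through their shared father (r = 1/4) and half second cousins through their mothers (r = 1/64).
r = 1/4 + 1/64 = 17/64 = 0.265625.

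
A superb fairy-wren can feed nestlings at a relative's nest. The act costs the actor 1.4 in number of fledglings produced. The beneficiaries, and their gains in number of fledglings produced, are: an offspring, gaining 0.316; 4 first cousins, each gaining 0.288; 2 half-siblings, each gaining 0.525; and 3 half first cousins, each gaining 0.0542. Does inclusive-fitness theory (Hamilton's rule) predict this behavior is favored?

No

Hamilton's rule: the trait is favored when the sum of r·B over every recipient exceeds the actor's cost C.
r to an offspring = 0.5 (one parent–offspring link: r = (1/2)^1 = 1/2).
r to a first cousin = 0.125 (first cousins share one grandparent pair — two paths of length 4: r = 2·(1/2)^4 = 1/8).
r to a half-sibling = 1/4 (half-sibs share one parent — one path of length 2: r = (1/2)^2 = 1/4).
r to a half first cousin = 0.0625 (half first cousins share one grandparent — one path of length 4: r = (1/2)^4 = 1/16).
Summing one r·B term per recipient: 1·0.5·0.316 + 4·0.125·0.288 + 2·0.25·0.525 + 3·0.0625·0.0542 = 0.5746625.
0.5746625 < 1.4: the indirect benefit is less than the cost.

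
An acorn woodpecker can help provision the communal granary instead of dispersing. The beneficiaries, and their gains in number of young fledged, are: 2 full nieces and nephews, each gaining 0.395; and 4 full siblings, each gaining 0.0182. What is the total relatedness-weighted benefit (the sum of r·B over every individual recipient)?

0.2339

r to a full niece or nephew = 1/4 (full aunt/uncle↔niece/nephew: two paths of length 3 through the shared grandparent pair: r = 2·(1/2)^3 = 1/4).
r to a full sibling = 1/2 (full sibs share both parents — two paths of length 2: r = 2·(1/2)^2 = 1/2).
Summing one r·B term per recipient: 2·0.25·0.395 + 4·0.5·0.0182 = 0.2339.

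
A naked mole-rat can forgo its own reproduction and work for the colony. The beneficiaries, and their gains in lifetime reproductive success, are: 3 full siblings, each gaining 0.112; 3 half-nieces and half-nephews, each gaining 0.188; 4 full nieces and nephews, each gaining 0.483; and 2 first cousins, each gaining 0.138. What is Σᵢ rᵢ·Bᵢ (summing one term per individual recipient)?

r to a full sibling = 1/2 (full sibs share both parents — two paths of length 2: r = 2·(1/2)^2 = 1/2).
r to a half-niece or half-nephew = 0.125 (half-aunt/uncle↔niece/nephew: one path of length 3: r = (1/2)^3 = 1/8).
r to a full niece or nephew = 1/4 (full aunt/uncle↔niece/nephew: two paths of length 3 through the shared grandparent pair: r = 2·(1/2)^3 = 1/4).
r to a first cousin = 0.125 (first cousins share one grandparent pair — two paths of length 4: r = 2·(1/2)^4 = 1/8).
Summing one r·B term per recipient: 3·0.5·0.112 + 3·0.125·0.188 + 4·0.25·0.483 + 2·0.125·0.138 = 0.756.

0.756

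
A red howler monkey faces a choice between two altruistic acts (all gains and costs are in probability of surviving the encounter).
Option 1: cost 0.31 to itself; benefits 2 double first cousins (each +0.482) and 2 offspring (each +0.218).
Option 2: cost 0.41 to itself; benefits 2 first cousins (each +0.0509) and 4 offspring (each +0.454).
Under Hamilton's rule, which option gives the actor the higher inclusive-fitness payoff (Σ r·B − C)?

Option 1: r to a double first cousin = 0.25.
Option 1: r to an offspring = 0.5.
Option 1: Σ r·B − C = (2·0.25·0.482 + 2·0.5·0.218) − 0.31 = 0.149.
Option 2: r to a first cousin = 0.125.
Option 2: r to an offspring = 0.5.
Option 2: Σ r·B − C = (2·0.125·0.0509 + 4·0.5·0.454) − 0.41 = 0.510725.
Option 2 has the higher net inclusive-fitness payoff.

Option 2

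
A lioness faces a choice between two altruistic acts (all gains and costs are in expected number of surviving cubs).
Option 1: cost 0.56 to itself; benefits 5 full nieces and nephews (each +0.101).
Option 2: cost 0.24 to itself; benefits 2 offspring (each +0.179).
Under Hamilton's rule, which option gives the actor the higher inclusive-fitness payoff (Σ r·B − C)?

Option 2

Option 1: r to a full niece or nephew = 0.25.
Option 1: Σ r·B − C = (5·0.25·0.101) − 0.56 = -0.43375.
Option 2: r to an offspring = 0.5.
Option 2: Σ r·B − C = (2·0.5·0.179) − 0.24 = -0.061.
Option 2 has the higher net inclusive-fitness payoff.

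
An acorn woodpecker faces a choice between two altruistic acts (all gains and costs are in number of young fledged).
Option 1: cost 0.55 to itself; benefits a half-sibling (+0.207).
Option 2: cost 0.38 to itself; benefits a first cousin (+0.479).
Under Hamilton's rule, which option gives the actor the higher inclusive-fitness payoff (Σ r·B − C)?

Option 1: r to a half-sibling = 0.25.
Option 1: Σ r·B − C = (1·0.25·0.207) − 0.55 = -0.49825.
Option 2: r to a first cousin = 0.125.
Option 2: Σ r·B − C = (1·0.125·0.479) − 0.38 = -0.320125.
Option 2 has the higher net inclusive-fitness payoff.

Option 2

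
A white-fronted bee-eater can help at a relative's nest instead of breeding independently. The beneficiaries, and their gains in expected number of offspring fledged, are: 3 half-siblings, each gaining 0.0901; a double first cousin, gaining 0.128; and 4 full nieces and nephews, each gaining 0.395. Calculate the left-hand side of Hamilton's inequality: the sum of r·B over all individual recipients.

r to a half-sibling = 0.25 (half-sibs share one parent — one path of length 2: r = (1/2)^2 = 1/4).
r to a double first cousin = 0.25 (double first cousins share both grandparent pairs — four paths of length 4: r = 4·(1/2)^4 = 1/4).
r to a full niece or nephew = 1/4 (full aunt/uncle↔niece/nephew: two paths of length 3 through the shared grandparent pair: r = 2·(1/2)^3 = 1/4).
Summing one r·B term per recipient: 3·0.25·0.0901 + 1·0.25·0.128 + 4·0.25·0.395 = 0.494575.

0.494575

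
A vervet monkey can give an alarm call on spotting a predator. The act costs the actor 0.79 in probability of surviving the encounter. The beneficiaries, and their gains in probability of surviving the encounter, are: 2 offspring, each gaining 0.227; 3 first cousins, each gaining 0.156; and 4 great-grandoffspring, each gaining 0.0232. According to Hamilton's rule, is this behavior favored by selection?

Hamilton's rule: the trait is favored when the sum of r·B over every recipient exceeds the actor's cost C.
r to an offspring = 0.5 (one parent–offspring link: r = (1/2)^1 = 1/2).
r to a first cousin = 1/8 (first cousins share one grandparent pair — two paths of length 4: r = 2·(1/2)^4 = 1/8).
r to a great-grandoffspring = 1/8 (three parent–offspring links: r = (1/2)^3 = 1/8).
Summing one r·B term per recipient: 2·0.5·0.227 + 3·0.125·0.156 + 4·0.125·0.0232 = 0.2971.
0.2971 < 0.79: the indirect benefit is less than the cost.

No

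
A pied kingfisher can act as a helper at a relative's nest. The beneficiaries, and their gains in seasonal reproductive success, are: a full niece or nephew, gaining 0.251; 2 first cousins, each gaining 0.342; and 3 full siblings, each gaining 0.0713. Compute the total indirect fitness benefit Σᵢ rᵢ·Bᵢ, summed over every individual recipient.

0.2552

r to a full niece or nephew = 0.25 (full aunt/uncle↔niece/nephew: two paths of length 3 through the shared grandparent pair: r = 2·(1/2)^3 = 1/4).
r to a first cousin = 0.125 (first cousins share one grandparent pair — two paths of length 4: r = 2·(1/2)^4 = 1/8).
r to a full sibling = 0.5 (full sibs share both parents — two paths of length 2: r = 2·(1/2)^2 = 1/2).
Summing one r·B term per recipient: 1·0.25·0.251 + 2·0.125·0.342 + 3·0.5·0.0713 = 0.2552.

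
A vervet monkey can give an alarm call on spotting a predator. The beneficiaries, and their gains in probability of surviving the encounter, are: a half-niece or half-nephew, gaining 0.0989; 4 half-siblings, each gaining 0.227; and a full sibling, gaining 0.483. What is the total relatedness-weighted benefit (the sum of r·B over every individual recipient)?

0.4808625

r to a half-niece or half-nephew = 0.125 (half-aunt/uncle↔niece/nephew: one path of length 3: r = (1/2)^3 = 1/8).
r to a half-sibling = 0.25 (half-sibs share one parent — one path of length 2: r = (1/2)^2 = 1/4).
r to a full sibling = 1/2 (full sibs share both parents — two paths of length 2: r = 2·(1/2)^2 = 1/2).
Summing one r·B term per recipient: 1·0.125·0.0989 + 4·0.25·0.227 + 1·0.5·0.483 = 0.4808625.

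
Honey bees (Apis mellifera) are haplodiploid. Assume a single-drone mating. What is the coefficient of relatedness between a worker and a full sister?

Haplodiploid full sisters inherit their father's entire haploid genome identically (contributing 1/2) and on average half of their mother's contribution (1/2 · 1/2 = 1/4); r = 1/2 + 1/4 = 3/4.

0.75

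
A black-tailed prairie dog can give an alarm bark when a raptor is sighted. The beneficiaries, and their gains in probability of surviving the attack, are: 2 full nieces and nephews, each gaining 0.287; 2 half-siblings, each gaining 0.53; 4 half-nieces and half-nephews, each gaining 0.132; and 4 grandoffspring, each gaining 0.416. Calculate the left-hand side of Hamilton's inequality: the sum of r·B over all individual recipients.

r to a full niece or nephew = 1/4 (full aunt/uncle↔niece/nephew: two paths of length 3 through the shared grandparent pair: r = 2·(1/2)^3 = 1/4).
r to a half-sibling = 0.25 (half-sibs share one parent — one path of length 2: r = (1/2)^2 = 1/4).
r to a half-niece or half-nephew = 0.125 (half-aunt/uncle↔niece/nephew: one path of length 3: r = (1/2)^3 = 1/8).
r to a grandoffspring = 0.25 (two parent–offspring links: r = (1/2)^2 = 1/4).
Summing one r·B term per recipient: 2·0.25·0.287 + 2·0.25·0.53 + 4·0.125·0.132 + 4·0.25·0.416 = 0.8905.

0.8905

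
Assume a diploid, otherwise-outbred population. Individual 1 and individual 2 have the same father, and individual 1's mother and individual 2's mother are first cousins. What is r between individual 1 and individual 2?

Wright's path rule: contributions from independent ancestry routes add.
Individual 1 and individual 2 are related in two ways: half-sibs through their shared father (r = 1/4) and second cousins through their mothers (r = 1/32).
r = 1/4 + 1/32 = 0.28125.

0.28125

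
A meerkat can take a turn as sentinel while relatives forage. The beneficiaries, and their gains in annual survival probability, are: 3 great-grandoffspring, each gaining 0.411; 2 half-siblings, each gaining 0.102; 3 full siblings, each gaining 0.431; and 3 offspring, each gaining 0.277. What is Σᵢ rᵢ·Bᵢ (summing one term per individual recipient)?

r to a great-grandoffspring = 0.125 (three parent–offspring links: r = (1/2)^3 = 1/8).
r to a half-sibling = 0.25 (half-sibs share one parent — one path of length 2: r = (1/2)^2 = 1/4).
r to a full sibling = 0.5 (full sibs share both parents — two paths of length 2: r = 2·(1/2)^2 = 1/2).
r to an offspring = 0.5 (one parent–offspring link: r = (1/2)^1 = 1/2).
Summing one r·B term per recipient: 3·0.125·0.411 + 2·0.25·0.102 + 3·0.5·0.431 + 3·0.5·0.277 = 1.267125.

1.267125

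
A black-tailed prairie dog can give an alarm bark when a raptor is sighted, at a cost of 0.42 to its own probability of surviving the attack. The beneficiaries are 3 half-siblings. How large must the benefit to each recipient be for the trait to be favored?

0.56

r to a half-sibling = 1/4 (half-sibs share one parent — one path of length 2: r = (1/2)^2 = 1/4).
Hamilton's rule with n recipients of equal r: n·r·B > C, so B > C/(n·r) = 0.42/(3·0.25) = 0.56.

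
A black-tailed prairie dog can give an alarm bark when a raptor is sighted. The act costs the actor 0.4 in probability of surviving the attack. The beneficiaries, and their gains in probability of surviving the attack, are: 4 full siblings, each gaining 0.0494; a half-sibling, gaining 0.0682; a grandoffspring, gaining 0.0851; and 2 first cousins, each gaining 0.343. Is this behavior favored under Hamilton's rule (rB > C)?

No

Hamilton's rule: the trait is favored when the sum of r·B over every recipient exceeds the actor's cost C.
r to a full sibling = 0.5 (full sibs share both parents — two paths of length 2: r = 2·(1/2)^2 = 1/2).
r to a half-sibling = 1/4 (half-sibs share one parent — one path of length 2: r = (1/2)^2 = 1/4).
r to a grandoffspring = 1/4 (two parent–offspring links: r = (1/2)^2 = 1/4).
r to a first cousin = 1/8 (first cousins share one grandparent pair — two paths of length 4: r = 2·(1/2)^4 = 1/8).
Summing one r·B term per recipient: 4·0.5·0.0494 + 1·0.25·0.0682 + 1·0.25·0.0851 + 2·0.125·0.343 = 0.222875.
0.222875 < 0.4: the indirect benefit is less than the cost.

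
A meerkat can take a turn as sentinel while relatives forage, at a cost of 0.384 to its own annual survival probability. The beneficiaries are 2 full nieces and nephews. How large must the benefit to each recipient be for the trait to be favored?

r to a full niece or nephew = 1/4 (full aunt/uncle↔niece/nephew: two paths of length 3 through the shared grandparent pair: r = 2·(1/2)^3 = 1/4).
Hamilton's rule with n recipients of equal r: n·r·B > C, so B > C/(n·r) = 0.384/(2·0.25) = 0.768.

0.768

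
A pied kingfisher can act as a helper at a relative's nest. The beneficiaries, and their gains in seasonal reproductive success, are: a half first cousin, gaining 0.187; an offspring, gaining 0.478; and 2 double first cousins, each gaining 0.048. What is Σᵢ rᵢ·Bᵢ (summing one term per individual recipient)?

0.2746875

r to a half first cousin = 0.0625 (half first cousins share one grandparent — one path of length 4: r = (1/2)^4 = 1/16).
r to an offspring = 1/2 (one parent–offspring link: r = (1/2)^1 = 1/2).
r to a double first cousin = 0.25 (double first cousins share both grandparent pairs — four paths of length 4: r = 4·(1/2)^4 = 1/4).
Summing one r·B term per recipient: 1·0.0625·0.187 + 1·0.5·0.478 + 2·0.25·0.048 = 0.2746875.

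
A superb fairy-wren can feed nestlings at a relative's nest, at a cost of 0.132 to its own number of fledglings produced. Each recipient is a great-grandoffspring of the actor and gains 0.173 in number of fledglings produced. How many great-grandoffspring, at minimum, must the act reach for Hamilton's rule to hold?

7

r to a great-grandoffspring = 0.125 (three parent–offspring links: r = (1/2)^3 = 1/8).
Hamilton's rule: n·r·B > C  ⇒  n > C/(r·B) = 0.132/(0.125·0.173) = 6.104.
The smallest integer exceeding 6.104 is 7.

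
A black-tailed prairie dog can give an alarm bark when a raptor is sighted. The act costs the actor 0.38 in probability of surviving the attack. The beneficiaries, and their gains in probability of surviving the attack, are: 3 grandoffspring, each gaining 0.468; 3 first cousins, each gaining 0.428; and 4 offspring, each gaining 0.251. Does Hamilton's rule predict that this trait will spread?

Yes

Hamilton's rule: the trait is favored when the sum of r·B over every recipient exceeds the actor's cost C.
r to a grandoffspring = 0.25 (two parent–offspring links: r = (1/2)^2 = 1/4).
r to a first cousin = 0.125 (first cousins share one grandparent pair — two paths of length 4: r = 2·(1/2)^4 = 1/8).
r to an offspring = 1/2 (one parent–offspring link: r = (1/2)^1 = 1/2).
Summing one r·B term per recipient: 3·0.25·0.468 + 3·0.125·0.428 + 4·0.5·0.251 = 1.0135.
1.0135 > 0.38: the indirect benefit exceeds the cost.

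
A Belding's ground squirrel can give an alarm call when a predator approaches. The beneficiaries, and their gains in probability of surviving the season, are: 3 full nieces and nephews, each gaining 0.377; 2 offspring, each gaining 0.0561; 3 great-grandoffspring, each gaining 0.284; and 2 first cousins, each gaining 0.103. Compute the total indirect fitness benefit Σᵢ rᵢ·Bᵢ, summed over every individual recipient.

0.4711

r to a full niece or nephew = 0.25 (full aunt/uncle↔niece/nephew: two paths of length 3 through the shared grandparent pair: r = 2·(1/2)^3 = 1/4).
r to an offspring = 1/2 (one parent–offspring link: r = (1/2)^1 = 1/2).
r to a great-grandoffspring = 1/8 (three parent–offspring links: r = (1/2)^3 = 1/8).
r to a first cousin = 0.125 (first cousins share one grandparent pair — two paths of length 4: r = 2·(1/2)^4 = 1/8).
Summing one r·B term per recipient: 3·0.25·0.377 + 2·0.5·0.0561 + 3·0.125·0.284 + 2·0.125·0.103 = 0.4711.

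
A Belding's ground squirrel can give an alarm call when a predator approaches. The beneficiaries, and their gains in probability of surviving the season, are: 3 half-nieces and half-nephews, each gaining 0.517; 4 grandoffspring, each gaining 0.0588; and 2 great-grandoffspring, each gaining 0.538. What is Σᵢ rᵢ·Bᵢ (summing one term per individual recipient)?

0.387175

r to a half-niece or half-nephew = 0.125 (half-aunt/uncle↔niece/nephew: one path of length 3: r = (1/2)^3 = 1/8).
r to a grandoffspring = 1/4 (two parent–offspring links: r = (1/2)^2 = 1/4).
r to a great-grandoffspring = 1/8 (three parent–offspring links: r = (1/2)^3 = 1/8).
Summing one r·B term per recipient: 3·0.125·0.517 + 4·0.25·0.0588 + 2·0.125·0.538 = 0.387175.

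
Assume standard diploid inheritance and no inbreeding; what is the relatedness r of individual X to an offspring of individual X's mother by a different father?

0.25

Each parent–offspring link contributes a factor of 1/2, and independent paths through distinct common ancestors add.
Half-sibs share one parent — one path of length 2: r = (1/2)^2 = 1/4.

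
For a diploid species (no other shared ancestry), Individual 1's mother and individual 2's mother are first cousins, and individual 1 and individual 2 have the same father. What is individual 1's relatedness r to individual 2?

Wright's path rule: contributions from independent ancestry routes add.
Individual 1 and individual 2 are related in two ways: second cousins through their mothers (r = 1/32) and half-sibs through their shared father (r = 1/4).
r = 1/32 + 1/4 = 9/32 = 0.28125.

0.28125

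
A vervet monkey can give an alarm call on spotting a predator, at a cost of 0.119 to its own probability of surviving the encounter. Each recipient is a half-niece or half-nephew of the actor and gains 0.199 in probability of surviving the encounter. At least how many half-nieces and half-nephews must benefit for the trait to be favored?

r to a half-niece or half-nephew = 1/8 (half-aunt/uncle↔niece/nephew: one path of length 3: r = (1/2)^3 = 1/8).
Hamilton's rule: n·r·B > C  ⇒  n > C/(r·B) = 0.119/(0.125·0.199) = 4.784.
The smallest integer exceeding 4.784 is 5.

5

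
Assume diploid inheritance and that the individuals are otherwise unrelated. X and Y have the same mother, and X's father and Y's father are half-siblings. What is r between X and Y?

With two independent routes of shared ancestry, r is the sum of the two contributions.
X and Y are related in two ways: half-sibs through their shared mother (r = 1/4) and half first cousins through their fathers (r = 1/16).
r = 1/4 + 1/16 = 0.3125.

0.3125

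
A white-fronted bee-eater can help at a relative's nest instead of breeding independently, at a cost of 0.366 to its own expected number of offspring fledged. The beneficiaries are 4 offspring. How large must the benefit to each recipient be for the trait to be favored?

r to an offspring = 0.5 (one parent–offspring link: r = (1/2)^1 = 1/2).
Hamilton's rule with n recipients of equal r: n·r·B > C, so B > C/(n·r) = 0.366/(4·0.5) = 0.183.

0.183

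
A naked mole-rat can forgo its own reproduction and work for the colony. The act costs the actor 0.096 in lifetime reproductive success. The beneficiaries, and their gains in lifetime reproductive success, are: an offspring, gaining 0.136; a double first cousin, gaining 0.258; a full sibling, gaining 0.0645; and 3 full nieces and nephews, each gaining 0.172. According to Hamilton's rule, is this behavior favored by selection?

Yes

Hamilton's rule: the trait is favored when the sum of r·B over every recipient exceeds the actor's cost C.
r to an offspring = 0.5 (one parent–offspring link: r = (1/2)^1 = 1/2).
r to a double first cousin = 1/4 (double first cousins share both grandparent pairs — four paths of length 4: r = 4·(1/2)^4 = 1/4).
r to a full sibling = 1/2 (full sibs share both parents — two paths of length 2: r = 2·(1/2)^2 = 1/2).
r to a full niece or nephew = 1/4 (full aunt/uncle↔niece/nephew: two paths of length 3 through the shared grandparent pair: r = 2·(1/2)^3 = 1/4).
Summing one r·B term per recipient: 1·0.5·0.136 + 1·0.25·0.258 + 1·0.5·0.0645 + 3·0.25·0.172 = 0.29375.
0.29375 > 0.096: the indirect benefit exceeds the cost.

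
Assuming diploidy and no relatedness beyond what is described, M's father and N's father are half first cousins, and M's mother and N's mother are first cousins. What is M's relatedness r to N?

0.046875

Wright's path rule: contributions from independent ancestry routes add.
M and N are related in two ways: half second cousins through their fathers (r = 1/64) and second cousins through their mothers (r = 1/32).
r = 1/64 + 1/32 = 3/64 = 0.046875.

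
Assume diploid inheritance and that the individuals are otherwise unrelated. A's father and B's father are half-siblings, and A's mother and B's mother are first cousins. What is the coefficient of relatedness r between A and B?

Independent pedigree routes through distinct common ancestors add.
A and B are related in two ways: half first cousins through their fathers (r = 1/16) and second cousins through their mothers (r = 1/32).
r = 1/16 + 1/32 = 0.09375.

0.09375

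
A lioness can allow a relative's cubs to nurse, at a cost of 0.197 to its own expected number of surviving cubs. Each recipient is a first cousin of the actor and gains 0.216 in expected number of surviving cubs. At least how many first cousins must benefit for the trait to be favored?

8

r to a first cousin = 1/8 (first cousins share one grandparent pair — two paths of length 4: r = 2·(1/2)^4 = 1/8).
Hamilton's rule: n·r·B > C  ⇒  n > C/(r·B) = 0.197/(0.125·0.216) = 7.296.
The smallest integer exceeding 7.296 is 8.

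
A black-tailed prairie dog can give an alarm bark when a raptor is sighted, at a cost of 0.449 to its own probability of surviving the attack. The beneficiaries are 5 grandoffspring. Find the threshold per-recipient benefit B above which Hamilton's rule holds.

0.3592

r to a grandoffspring = 1/4 (two parent–offspring links: r = (1/2)^2 = 1/4).
Hamilton's rule with n recipients of equal r: n·r·B > C, so B > C/(n·r) = 0.449/(5·0.25) = 0.3592.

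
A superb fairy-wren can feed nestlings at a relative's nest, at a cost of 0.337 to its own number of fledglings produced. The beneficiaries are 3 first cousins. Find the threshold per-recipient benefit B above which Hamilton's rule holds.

r to a first cousin = 0.125 (first cousins share one grandparent pair — two paths of length 4: r = 2·(1/2)^4 = 1/8).
Hamilton's rule with n recipients of equal r: n·r·B > C, so B > C/(n·r) = 0.337/(3·0.125) = 0.8987.

0.8987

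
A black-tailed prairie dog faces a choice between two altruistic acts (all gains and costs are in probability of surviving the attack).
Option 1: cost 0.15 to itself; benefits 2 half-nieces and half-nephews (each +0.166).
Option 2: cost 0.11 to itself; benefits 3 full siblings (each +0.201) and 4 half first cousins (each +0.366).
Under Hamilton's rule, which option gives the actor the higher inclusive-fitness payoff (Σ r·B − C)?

Option 1: r to a half-niece or half-nephew = 0.125.
Option 1: Σ r·B − C = (2·0.125·0.166) − 0.15 = -0.1085.
Option 2: r to a full sibling = 0.5.
Option 2: r to a half first cousin = 0.0625.
Option 2: Σ r·B − C = (3·0.5·0.201 + 4·0.0625·0.366) − 0.11 = 0.283.
Option 2 has the higher net inclusive-fitness payoff.

Option 2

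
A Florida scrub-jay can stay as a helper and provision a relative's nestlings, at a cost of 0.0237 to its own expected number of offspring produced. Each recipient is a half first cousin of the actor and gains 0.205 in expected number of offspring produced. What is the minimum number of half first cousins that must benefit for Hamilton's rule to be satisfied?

r to a half first cousin = 0.0625 (half first cousins share one grandparent — one path of length 4: r = (1/2)^4 = 1/16).
Hamilton's rule: n·r·B > C  ⇒  n > C/(r·B) = 0.0237/(0.0625·0.205) = 1.85.
The smallest integer exceeding 1.85 is 2.

2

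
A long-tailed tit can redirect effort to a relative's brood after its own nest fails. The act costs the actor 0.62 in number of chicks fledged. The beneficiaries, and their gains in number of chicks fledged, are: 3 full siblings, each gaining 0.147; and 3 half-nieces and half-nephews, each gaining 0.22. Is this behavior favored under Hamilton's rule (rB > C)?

Hamilton's rule: the trait is favored when the sum of r·B over every recipient exceeds the actor's cost C.
r to a full sibling = 0.5 (full sibs share both parents — two paths of length 2: r = 2·(1/2)^2 = 1/2).
r to a half-niece or half-nephew = 1/8 (half-aunt/uncle↔niece/nephew: one path of length 3: r = (1/2)^3 = 1/8).
Summing one r·B term per recipient: 3·0.5·0.147 + 3·0.125·0.22 = 0.303.
0.303 < 0.62: the indirect benefit is less than the cost.

No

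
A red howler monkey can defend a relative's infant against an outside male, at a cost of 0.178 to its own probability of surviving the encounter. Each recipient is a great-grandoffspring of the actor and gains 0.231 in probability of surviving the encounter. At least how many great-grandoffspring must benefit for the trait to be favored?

r to a great-grandoffspring = 1/8 (three parent–offspring links: r = (1/2)^3 = 1/8).
Hamilton's rule: n·r·B > C  ⇒  n > C/(r·B) = 0.178/(0.125·0.231) = 6.165.
The smallest integer exceeding 6.165 is 7.

7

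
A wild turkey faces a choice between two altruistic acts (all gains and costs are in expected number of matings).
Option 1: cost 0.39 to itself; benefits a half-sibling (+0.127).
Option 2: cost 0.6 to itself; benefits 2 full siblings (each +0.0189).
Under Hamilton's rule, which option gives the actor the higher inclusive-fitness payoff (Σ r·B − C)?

Option 1

Option 1: r to a half-sibling = 0.25.
Option 1: Σ r·B − C = (1·0.25·0.127) − 0.39 = -0.35825.
Option 2: r to a full sibling = 0.5.
Option 2: Σ r·B − C = (2·0.5·0.0189) − 0.6 = -0.5811.
Option 1 has the higher net inclusive-fitness payoff.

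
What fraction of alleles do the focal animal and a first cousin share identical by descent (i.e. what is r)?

0.125

First cousins share one grandparent pair — two paths of length 4: r = 2·(1/2)^4 = 1/8.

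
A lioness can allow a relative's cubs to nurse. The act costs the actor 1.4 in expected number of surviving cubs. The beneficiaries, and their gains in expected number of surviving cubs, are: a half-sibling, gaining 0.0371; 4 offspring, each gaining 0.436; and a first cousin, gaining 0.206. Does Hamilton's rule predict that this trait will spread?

No

Hamilton's rule: the trait is favored when the sum of r·B over every recipient exceeds the actor's cost C.
r to a half-sibling = 1/4 (half-sibs share one parent — one path of length 2: r = (1/2)^2 = 1/4).
r to an offspring = 0.5 (one parent–offspring link: r = (1/2)^1 = 1/2).
r to a first cousin = 0.125 (first cousins share one grandparent pair — two paths of length 4: r = 2·(1/2)^4 = 1/8).
Summing one r·B term per recipient: 1·0.25·0.0371 + 4·0.5·0.436 + 1·0.125·0.206 = 0.907025.
0.907025 < 1.4: the indirect benefit is less than the cost.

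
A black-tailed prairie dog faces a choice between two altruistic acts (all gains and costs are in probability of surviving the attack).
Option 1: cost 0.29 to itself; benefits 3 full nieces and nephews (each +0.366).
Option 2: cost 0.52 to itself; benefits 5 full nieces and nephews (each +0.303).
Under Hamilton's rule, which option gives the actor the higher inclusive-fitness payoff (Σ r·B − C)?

Option 1: r to a full niece or nephew = 0.25.
Option 1: Σ r·B − C = (3·0.25·0.366) − 0.29 = -0.0155.
Option 2: r to a full niece or nephew = 0.25.
Option 2: Σ r·B − C = (5·0.25·0.303) − 0.52 = -0.14125.
Option 1 has the higher net inclusive-fitness payoff.

Option 1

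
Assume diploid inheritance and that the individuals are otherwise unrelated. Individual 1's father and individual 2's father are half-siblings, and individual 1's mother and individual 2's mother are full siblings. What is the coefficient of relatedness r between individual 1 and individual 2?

0.1875

With two independent routes of shared ancestry, r is the sum of the two contributions.
Individual 1 and individual 2 are related in two ways: half first cousins through their fathers (r = 1/16) and first cousins through their mothers (r = 1/8).
r = 1/16 + 1/8 = 0.1875.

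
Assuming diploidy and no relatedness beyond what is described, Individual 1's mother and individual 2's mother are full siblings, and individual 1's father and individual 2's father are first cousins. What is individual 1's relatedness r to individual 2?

Independent pedigree routes through distinct common ancestors add.
Individual 1 and individual 2 are related in two ways: first cousins through their mothers (r = 1/8) and second cousins through their fathers (r = 1/32).
r = 1/8 + 1/32 = 0.15625.

0.15625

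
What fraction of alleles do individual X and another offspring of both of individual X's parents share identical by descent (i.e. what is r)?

0.5

Each parent–offspring link contributes a factor of 1/2, and independent paths through distinct common ancestors add.
Full sibs share both parents — two paths of length 2: r = 2·(1/2)^2 = 1/2.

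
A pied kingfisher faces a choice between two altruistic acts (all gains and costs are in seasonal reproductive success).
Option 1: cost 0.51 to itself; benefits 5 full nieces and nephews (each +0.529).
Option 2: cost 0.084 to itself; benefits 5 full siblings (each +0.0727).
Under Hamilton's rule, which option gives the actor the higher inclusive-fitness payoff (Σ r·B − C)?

Option 1: r to a full niece or nephew = 0.25.
Option 1: Σ r·B − C = (5·0.25·0.529) − 0.51 = 0.15125.
Option 2: r to a full sibling = 0.5.
Option 2: Σ r·B − C = (5·0.5·0.0727) − 0.084 = 0.09775.
Option 1 has the higher net inclusive-fitness payoff.

Option 1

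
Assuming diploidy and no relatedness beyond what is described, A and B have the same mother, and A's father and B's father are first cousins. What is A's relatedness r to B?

0.28125

With two independent routes of shared ancestry, r is the sum of the two contributions.
A and B are related in two ways: half-sibs through their shared mother (r = 1/4) and second cousins through their fathers (r = 1/32).
r = 1/4 + 1/32 = 9/32 = 0.28125.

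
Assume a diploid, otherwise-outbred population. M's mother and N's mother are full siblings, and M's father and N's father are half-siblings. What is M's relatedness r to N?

Independent pedigree routes through distinct common ancestors add.
M and N are related in two ways: first cousins through their mothers (r = 1/8) and half first cousins through their fathers (r = 1/16).
r = 1/8 + 1/16 = 3/16 = 0.1875.

0.1875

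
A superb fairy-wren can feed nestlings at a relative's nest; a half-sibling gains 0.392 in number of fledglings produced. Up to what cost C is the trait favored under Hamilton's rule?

0.098

r to a half-sibling = 1/4 (half-sibs share one parent — one path of length 2: r = (1/2)^2 = 1/4).
Hamilton's rule: n·r·B > C, so the trait is favored while C < n·r·B = 1·0.25·0.392 = 0.098.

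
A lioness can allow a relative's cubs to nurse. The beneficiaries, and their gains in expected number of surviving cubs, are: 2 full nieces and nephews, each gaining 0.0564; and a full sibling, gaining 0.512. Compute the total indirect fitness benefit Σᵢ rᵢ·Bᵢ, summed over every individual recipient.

0.2842

r to a full niece or nephew = 1/4 (full aunt/uncle↔niece/nephew: two paths of length 3 through the shared grandparent pair: r = 2·(1/2)^3 = 1/4).
r to a full sibling = 1/2 (full sibs share both parents — two paths of length 2: r = 2·(1/2)^2 = 1/2).
Summing one r·B term per recipient: 2·0.25·0.0564 + 1·0.5·0.512 = 0.2842.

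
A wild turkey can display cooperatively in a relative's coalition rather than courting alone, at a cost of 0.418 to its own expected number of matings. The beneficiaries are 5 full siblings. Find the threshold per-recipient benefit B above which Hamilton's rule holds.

r to a full sibling = 0.5 (full sibs share both parents — two paths of length 2: r = 2·(1/2)^2 = 1/2).
Hamilton's rule with n recipients of equal r: n·r·B > C, so B > C/(n·r) = 0.418/(5·0.5) = 0.1672.

0.1672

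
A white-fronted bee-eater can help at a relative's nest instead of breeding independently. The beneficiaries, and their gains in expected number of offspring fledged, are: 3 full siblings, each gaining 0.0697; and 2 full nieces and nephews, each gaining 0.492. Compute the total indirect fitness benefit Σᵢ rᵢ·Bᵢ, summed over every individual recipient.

r to a full sibling = 0.5 (full sibs share both parents — two paths of length 2: r = 2·(1/2)^2 = 1/2).
r to a full niece or nephew = 1/4 (full aunt/uncle↔niece/nephew: two paths of length 3 through the shared grandparent pair: r = 2·(1/2)^3 = 1/4).
Summing one r·B term per recipient: 3·0.5·0.0697 + 2·0.25·0.492 = 0.35055.

0.35055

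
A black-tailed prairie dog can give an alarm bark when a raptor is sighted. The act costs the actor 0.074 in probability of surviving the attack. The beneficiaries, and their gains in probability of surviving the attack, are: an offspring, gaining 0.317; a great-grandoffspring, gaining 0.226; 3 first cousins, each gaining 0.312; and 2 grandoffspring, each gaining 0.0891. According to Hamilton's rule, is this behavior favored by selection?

Hamilton's rule: the trait is favored when the sum of r·B over every recipient exceeds the actor's cost C.
r to an offspring = 1/2 (one parent–offspring link: r = (1/2)^1 = 1/2).
r to a great-grandoffspring = 0.125 (three parent–offspring links: r = (1/2)^3 = 1/8).
r to a first cousin = 0.125 (first cousins share one grandparent pair — two paths of length 4: r = 2·(1/2)^4 = 1/8).
r to a grandoffspring = 1/4 (two parent–offspring links: r = (1/2)^2 = 1/4).
Summing one r·B term per recipient: 1·0.5·0.317 + 1·0.125·0.226 + 3·0.125·0.312 + 2·0.25·0.0891 = 0.3483.
0.3483 > 0.074: the indirect benefit exceeds the cost.

Yes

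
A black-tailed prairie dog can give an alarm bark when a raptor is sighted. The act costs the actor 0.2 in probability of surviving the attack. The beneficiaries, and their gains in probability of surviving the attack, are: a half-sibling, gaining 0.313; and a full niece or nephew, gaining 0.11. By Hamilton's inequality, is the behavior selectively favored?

No

Hamilton's rule: the trait is favored when the sum of r·B over every recipient exceeds the actor's cost C.
r to a half-sibling = 0.25 (half-sibs share one parent — one path of length 2: r = (1/2)^2 = 1/4).
r to a full niece or nephew = 1/4 (full aunt/uncle↔niece/nephew: two paths of length 3 through the shared grandparent pair: r = 2·(1/2)^3 = 1/4).
Summing one r·B term per recipient: 1·0.25·0.313 + 1·0.25·0.11 = 0.10575.
0.10575 < 0.2: the indirect benefit is less than the cost.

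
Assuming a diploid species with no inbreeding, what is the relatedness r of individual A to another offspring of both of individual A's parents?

Each parent–offspring link contributes a factor of 1/2, and independent paths through distinct common ancestors add.
Full sibs share both parents — two paths of length 2: r = 2·(1/2)^2 = 1/2.

0.5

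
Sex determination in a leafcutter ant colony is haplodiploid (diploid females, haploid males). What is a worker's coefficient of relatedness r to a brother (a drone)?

0.25

Her haploid brother carries none of their father's genes and a random half of their mother's genome; that half matches the maternal half of her own genome with probability 1/2: r = 1/2 · 1/2 = 1/4.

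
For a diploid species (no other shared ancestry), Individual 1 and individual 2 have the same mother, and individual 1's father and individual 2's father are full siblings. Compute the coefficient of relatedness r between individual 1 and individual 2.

0.375

Relatedness sums over independent paths through distinct common ancestors.
Individual 1 and individual 2 are related in two ways: half-sibs through their shared mother (r = 1/4) and first cousins through their fathers (r = 1/8).
r = 1/4 + 1/8 = 3/8 = 0.375.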